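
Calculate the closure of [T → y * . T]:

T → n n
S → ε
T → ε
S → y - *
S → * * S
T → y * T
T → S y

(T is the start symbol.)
{ [S → . * * S], [S → . y - *], [S → .], [T → . S y], [T → . n n], [T → . y * T], [T → .], [T → y * . T] }

To compute CLOSURE, for each item [A → α.Bβ] where B is a non-terminal, add [B → .γ] for all productions B → γ; repeat for the newly added items until nothing changes.

Start with: [T → y * . T]
  [T → y * . T] has the dot before T: add [T → . n n], [T → .], [T → . y * T], [T → . S y]
  [T → . S y] has the dot before S: add [S → .], [S → . y - *], [S → . * * S]
No further items can be added.

CLOSURE = { [S → . * * S], [S → . y - *], [S → .], [T → . S y], [T → . n n], [T → . y * T], [T → .], [T → y * . T] }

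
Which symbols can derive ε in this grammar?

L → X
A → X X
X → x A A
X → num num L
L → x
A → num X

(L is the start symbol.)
A non-terminal is nullable if it can derive ε (the empty string): either it has an ε-production, or it has a production whose right-hand side consists entirely of nullable non-terminals.

There are no ε-productions, so no non-terminal can derive ε.
No non-terminals are nullable.

Answer: None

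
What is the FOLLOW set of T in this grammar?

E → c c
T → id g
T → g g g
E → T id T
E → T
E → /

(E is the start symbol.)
{ $, 'id' }

In E → T id T: T is followed by id T, add FIRST(id T) \ {ε} = { 'id' }
In E → T id T: T is at the end, add FOLLOW(E)
In E → T: T is at the end, add FOLLOW(E)

The FOLLOW sets referred to above (computed the same way, to a fixed point):
  FOLLOW(E) = { $ }

Taking the union: FOLLOW(T) = { $, 'id' }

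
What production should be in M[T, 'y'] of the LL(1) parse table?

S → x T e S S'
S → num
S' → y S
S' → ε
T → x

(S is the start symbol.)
Empty (error entry)

To find M[T, 'y'], we find productions for T where 'y' is in the predict set (PREDICT(N → α) = (FIRST(α) \ {ε}) ∪ (FOLLOW(N) if α ⇒* ε)).

T → x: PREDICT = { 'x' }

M[T, 'y'] is empty (no production applies)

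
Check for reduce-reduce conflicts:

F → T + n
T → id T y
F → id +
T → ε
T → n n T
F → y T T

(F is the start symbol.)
A reduce-reduce conflict occurs when an LR(0) state has two complete items [A → α .] and [B → β .] — both call for a reduction, and with no lookahead the parser cannot choose between them.

Augment with F' → F and build the canonical LR(0) collection (I0 = CLOSURE({[F' → . F]}), then GOTO on every symbol after a dot until no new states appear). It has 16 states:
  I0: { [F → . T + n], [F → . id +], [F → . y T T], [F' → . F], [T → . id T y], [T → . n n T], [T → .] }  — shift, reduce
  I1: { [F' → F .] }  — accept
  I2: { [F → T . + n] }  — shift
  I3: { [F → id . +], [T → . id T y], [T → . n n T], [T → .], [T → id . T y] }  — shift, reduce
  I4: { [T → n . n T] }  — shift
  I5: { [F → y . T T], [T → . id T y], [T → . n n T], [T → .] }  — shift, reduce
  I6: { [F → y T . T], [T → . id T y], [T → . n n T], [T → .] }  — shift, reduce
  I7: { [T → . id T y], [T → . n n T], [T → .], [T → id . T y] }  — shift, reduce
  I8: { [T → id T . y] }  — shift
  I9: { [T → id T y .] }  — reduce
  I10: { [F → y T T .] }  — reduce
  I11: { [T → . id T y], [T → . n n T], [T → .], [T → n n . T] }  — shift, reduce
  I12: { [T → n n T .] }  — reduce
  I13: { [F → id + .] }  — reduce
  I14: { [F → T + . n] }  — shift
  I15: { [F → T + n .] }  — reduce

No state contains more than one complete item.

Answer: No reduce-reduce conflicts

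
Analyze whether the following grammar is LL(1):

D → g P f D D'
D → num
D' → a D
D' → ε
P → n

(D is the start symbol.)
No. Predict set conflict for D': { 'a' }

A grammar is LL(1) if for each non-terminal N with multiple productions, the predict sets of those productions are pairwise disjoint, where PREDICT(N → α) = (FIRST(α) \ {ε}) ∪ (FOLLOW(N) if α ⇒* ε).

Relevant sets:
  FOLLOW(D') = { $, 'a' }

For D:
  PREDICT(D → g P f D D') = { 'g' }
  PREDICT(D → num) = { 'num' }
For D':
  PREDICT(D' → a D) = { 'a' }
  PREDICT(D' → ε) = { $, 'a' }
P has a single production, so nothing to check there.

Conflict found: Predict set conflict for D': { 'a' }
The grammar is NOT LL(1).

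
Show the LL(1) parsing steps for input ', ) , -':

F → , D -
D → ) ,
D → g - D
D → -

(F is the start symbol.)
LL(1) parsing maintains a stack (initially the start symbol over $) and the input. At each step: if the stack top is a terminal, match it against the current input token; if it is a non-terminal N, replace it with the RHS of M[N, lookahead] (the unique production whose predict set contains the lookahead).

Stack is shown with the top on the left.

Stack    Input      Action
--------------------------
F $      , ) , - $  output F → , D -
, D - $  , ) , - $  match ','
D - $    ) , - $    output D → ) ,
) , - $  ) , - $    match ')'
, - $    , - $      match ','
- $      - $        match '-'
$        $          accept

The string is accepted.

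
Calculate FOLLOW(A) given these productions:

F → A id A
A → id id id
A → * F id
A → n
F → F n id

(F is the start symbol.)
{ $, 'id', 'n' }

In F → A id A: A is followed by id A, add FIRST(id A) \ {ε} = { 'id' }
In F → A id A: A is at the end, add FOLLOW(F)

The FOLLOW sets referred to above (computed the same way, to a fixed point):
  FOLLOW(F) = { $, 'id', 'n' }

Taking the union: FOLLOW(A) = { $, 'id', 'n' }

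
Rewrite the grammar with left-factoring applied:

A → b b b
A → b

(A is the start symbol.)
Left-factoring transforms A → αβ₁ | αβ₂ into A → αA' and A' → β₁ | β₂
(α is the longest common prefix among the alternatives). Repeat until
no nonterminal has two alternatives with a common prefix.

Round 1: A has alternatives sharing prefix 'b'. Introduce A': A → b A'
  Add: A' → b b
  Add: A' → ε

No remaining common prefixes — done.

Resulting grammar:
A → b A'
A' → b b
A' → ε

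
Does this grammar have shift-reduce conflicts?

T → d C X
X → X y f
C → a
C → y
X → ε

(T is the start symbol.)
Yes — I6: [T → d C X .] vs [X → X . y f]

Augment with T' → T and build the canonical LR(0) collection (I0 = CLOSURE({[T' → . T]}), then GOTO on every symbol after a dot until no new states appear). It has 9 states:
  I0: { [T → . d C X], [T' → . T] }  — shift
  I1: { [T' → T .] }  — accept
  I2: { [C → . a], [C → . y], [T → d . C X] }  — shift
  I3: { [T → d C . X], [X → . X y f], [X → .] }  — reduce
  I4: { [C → a .] }  — reduce
  I5: { [C → y .] }  — reduce
  I6: { [T → d C X .], [X → X . y f] }  — shift, reduce
  I7: { [X → X y . f] }  — shift
  I8: { [X → X y f .] }  — reduce

I6 contains reduce item [T → d C X .] and shift item [X → X . y f] — shift-reduce conflict.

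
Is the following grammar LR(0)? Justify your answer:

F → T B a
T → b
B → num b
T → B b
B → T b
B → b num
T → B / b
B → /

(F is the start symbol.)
No. Shift-reduce conflict between [T → b .] and [B → b . num]

A grammar is LR(0) if no state in the canonical LR(0) collection has:
  - both a shift item (dot before a terminal) and a complete item (shift-reduce conflict), or
  - two or more complete items (reduce-reduce conflict; the accept item [F' → F .] counts as a complete item here).

Augment with F' → F and build the canonical LR(0) collection (I0 = CLOSURE({[F' → . F]}), then GOTO on every symbol after a dot until no new states appear). It has 17 states:
  I0: { [B → . /], [B → . T b], [B → . b num], [B → . num b], [F → . T B a], [F' → . F], [T → . B / b], [T → . B b], [T → . b] }  — shift
  I1: { [B → / .] }  — reduce
  I2: { [T → B . / b], [T → B . b] }  — shift
  I3: { [F' → F .] }  — accept
  I4: { [B → . /], [B → . T b], [B → . b num], [B → . num b], [B → T . b], [F → T . B a], [T → . B / b], [T → . B b], [T → . b] }  — shift
  I5: { [B → b . num], [T → b .] }  — shift, reduce
  I6: { [B → num . b] }  — shift
  I7: { [B → num b .] }  — reduce
  I8: { [B → b num .] }  — reduce
  I9: { [F → T B . a], [T → B . / b], [T → B . b] }  — shift
  I10: { [B → T . b] }  — shift
  I11: { [B → T b .], [B → b . num], [T → b .] }  — shift, 2 reduces
  I12: { [B → T b .] }  — reduce
  I13: { [T → B / . b] }  — shift
  I14: { [F → T B a .] }  — reduce
  I15: { [T → B b .] }  — reduce
  I16: { [T → B / b .] }  — reduce

Conflict in state I5:
  Shift-reduce conflict between [T → b .] and [B → b . num]
So the grammar is NOT LR(0).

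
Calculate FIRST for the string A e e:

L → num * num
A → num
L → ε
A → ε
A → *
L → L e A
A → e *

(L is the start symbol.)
FIRST sets of the non-terminals involved (from the grammar, by fixed-point iteration):
  FIRST(A) = { '*', 'e', 'num', ε }

To compute FIRST(A e e), process the symbols left to right:
Symbol A is a non-terminal. Add FIRST(A) \ {ε} = { '*', 'e', 'num' }
A is nullable (ε ∈ FIRST(A)), continue to the next symbol.
Symbol e is a terminal. Add 'e' and stop.
FIRST(A e e) = { '*', 'e', 'num' }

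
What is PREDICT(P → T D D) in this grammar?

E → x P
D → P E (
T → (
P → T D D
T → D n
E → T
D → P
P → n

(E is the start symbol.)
{ '(', 'n' }

PREDICT(P → T D D) = (FIRST(RHS) \ {ε}) ∪ (FOLLOW(P) if ε ∈ FIRST(RHS), i.e. RHS ⇒* ε)
FIRST(T) = { '(', 'n' }
FIRST(T D D) = { '(', 'n' }
ε ∉ FIRST(T D D), so FOLLOW(P) is not added.
PREDICT(P → T D D) = { '(', 'n' }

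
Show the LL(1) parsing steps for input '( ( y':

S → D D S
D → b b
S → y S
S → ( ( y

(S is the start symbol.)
LL(1) parsing maintains a stack (initially the start symbol over $) and the input. At each step: if the stack top is a terminal, match it against the current input token; if it is a non-terminal N, replace it with the RHS of M[N, lookahead] (the unique production whose predict set contains the lookahead).

Stack is shown with the top on the left.

Stack    Input    Action
------------------------
S $      ( ( y $  output S → ( ( y
( ( y $  ( ( y $  match '('
( y $    ( y $    match '('
y $      y $      match 'y'
$        $        accept

The string is accepted.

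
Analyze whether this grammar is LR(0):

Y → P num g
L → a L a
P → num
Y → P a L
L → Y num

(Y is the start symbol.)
Yes, the grammar is LR(0)

A grammar is LR(0) if no state in the canonical LR(0) collection has:
  - both a shift item (dot before a terminal) and a complete item (shift-reduce conflict), or
  - two or more complete items (reduce-reduce conflict; the accept item [Y' → Y .] counts as a complete item here).

Augment with Y' → Y and build the canonical LR(0) collection (I0 = CLOSURE({[Y' → . Y]}), then GOTO on every symbol after a dot until no new states appear). It has 13 states:
  I0: { [P → . num], [Y → . P a L], [Y → . P num g], [Y' → . Y] }  — shift
  I1: { [Y → P . a L], [Y → P . num g] }  — shift
  I2: { [Y' → Y .] }  — accept
  I3: { [P → num .] }  — reduce
  I4: { [L → . Y num], [L → . a L a], [P → . num], [Y → . P a L], [Y → . P num g], [Y → P a . L] }  — shift
  I5: { [Y → P num . g] }  — shift
  I6: { [Y → P num g .] }  — reduce
  I7: { [Y → P a L .] }  — reduce
  I8: { [L → Y . num] }  — shift
  I9: { [L → . Y num], [L → . a L a], [L → a . L a], [P → . num], [Y → . P a L], [Y → . P num g] }  — shift
  I10: { [L → a L . a] }  — shift
  I11: { [L → a L a .] }  — reduce
  I12: { [L → Y num .] }  — reduce

Every state is either a pure shift/goto state or contains exactly one complete item and nothing to shift — no conflicts. The grammar is LR(0).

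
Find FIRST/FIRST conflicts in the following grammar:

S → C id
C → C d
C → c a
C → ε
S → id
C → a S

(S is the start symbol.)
A FIRST/FIRST conflict occurs when two productions N → α and N → β for the same non-terminal have FIRST(α) ∩ FIRST(β) ≠ ∅ (with ε ∈ FIRST of a nullable right-hand side, so two nullable alternatives also conflict).

FIRST sets of the non-terminals at (or reachable through a nullable prefix from) the front of some alternative:
  FIRST(C) = { 'a', 'c', 'd', ε }

Productions for S:
  S → C id: FIRST = { 'a', 'c', 'd', 'id' }
  S → id: FIRST = { 'id' }
Productions for C:
  C → C d: FIRST = { 'a', 'c', 'd' }
  C → c a: FIRST = { 'c' }
  C → ε: FIRST = { ε }
  C → a S: FIRST = { 'a' }

Conflict for S: S → C id and S → id
  Overlap: { 'id' }
Conflict for C: C → C d and C → c a
  Overlap: { 'c' }
Conflict for C: C → C d and C → a S
  Overlap: { 'a' }

Answer: Yes. S → C id / S → id on { 'id' }; C → C d / C → c a on { 'c' }; C → C d / C → a S on { 'a' }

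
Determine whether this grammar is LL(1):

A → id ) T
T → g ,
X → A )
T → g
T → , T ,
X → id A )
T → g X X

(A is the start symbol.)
Relevant sets:
  FIRST(A) = { 'id' }

For T:
  PREDICT(T → g ',') = { 'g' }
  PREDICT(T → g) = { 'g' }
  PREDICT(T → ',' T ',') = { ',' }
  PREDICT(T → g X X) = { 'g' }
For X:
  PREDICT(X → A ')') = { 'id' }
  PREDICT(X → id A ')') = { 'id' }
A has a single production, so nothing to check there.

Conflict found: Predict set conflict for T: { 'g' }
The grammar is NOT LL(1).

Answer: No. Predict set conflict for T: { 'g' }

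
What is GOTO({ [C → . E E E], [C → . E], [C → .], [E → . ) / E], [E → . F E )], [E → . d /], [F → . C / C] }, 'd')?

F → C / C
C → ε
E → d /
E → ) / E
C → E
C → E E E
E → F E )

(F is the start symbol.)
GOTO(I, 'd') = CLOSURE({ [A → αX.β] : [A → α.Xβ] ∈ I, X = 'd' })

Items with dot before 'd', with the dot advanced:
  [E → . d /] → [E → d . /]
Closure adds nothing (no advanced item has the dot before a non-terminal).

GOTO = { [E → d . /] }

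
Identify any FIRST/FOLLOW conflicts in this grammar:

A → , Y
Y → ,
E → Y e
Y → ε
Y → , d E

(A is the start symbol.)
A FIRST/FOLLOW conflict occurs when a non-terminal N has a nullable alternative N → β (β ⇒* ε) and another alternative N → α with FIRST(α) ∩ FOLLOW(N) ≠ ∅: on such a lookahead the parser cannot decide between expanding α and letting N vanish via β.

Nullable non-terminals: Y.

Y: nullable alternative(s) Y → ε; FOLLOW(Y) = { $, 'e' }
  Y → ,: FIRST \ {ε} = { ',' } — disjoint from FOLLOW(Y)
  Y → ε: FIRST \ {ε} = { } — this is the only nullable alternative, skip
  Y → , d E: FIRST \ {ε} = { ',' } — disjoint from FOLLOW(Y)

A, E have no nullable alternative, so no FIRST/FOLLOW check is needed there.

No FIRST/FOLLOW conflicts found.

Answer: No FIRST/FOLLOW conflicts.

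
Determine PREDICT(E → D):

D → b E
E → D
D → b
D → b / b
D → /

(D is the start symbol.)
PREDICT(E → D) = (FIRST(RHS) \ {ε}) ∪ (FOLLOW(E) if ε ∈ FIRST(RHS), i.e. RHS ⇒* ε)
FIRST(D) = { '/', 'b' }
FIRST(D) = { '/', 'b' }
ε ∉ FIRST(D), so FOLLOW(E) is not added.
PREDICT(E → D) = { '/', 'b' }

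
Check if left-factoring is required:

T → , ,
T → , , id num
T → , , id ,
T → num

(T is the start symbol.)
Yes, T has productions with common prefix ', ,'

Left-factoring is needed when two productions for the same non-terminal
share a common prefix on the right-hand side.

Productions for T:
  T → , ,
  T → , , id num
  T → , , id ,
  T → num

Found common prefix ', ,' in productions for T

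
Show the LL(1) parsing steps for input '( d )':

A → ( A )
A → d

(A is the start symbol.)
Stack is shown with the top on the left.

Stack    Input    Action
------------------------
A $      ( d ) $  output A → ( A )
( A ) $  ( d ) $  match '('
A ) $    d ) $    output A → d
d ) $    d ) $    match 'd'
) $      ) $      match ')'
$        $        accept

The string is accepted.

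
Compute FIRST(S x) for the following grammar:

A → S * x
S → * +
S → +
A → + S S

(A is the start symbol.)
FIRST sets of the non-terminals involved (from the grammar, by fixed-point iteration):
  FIRST(S) = { '*', '+' }

To compute FIRST(S x), process the symbols left to right:
Symbol S is a non-terminal. Add FIRST(S) \ {ε} = { '*', '+' }
S is not nullable (ε ∉ FIRST(S)), so stop here.
FIRST(S x) = { '*', '+' }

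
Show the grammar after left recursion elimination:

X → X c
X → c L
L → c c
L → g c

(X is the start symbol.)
X → c L X'
X' → c X'
X' → ε
L → c c
L → g c

X is directly left-recursive. The standard transformation for
  A → A α₁ | ... | A α_m | β₁ | ... | β_n
is
  A  → β₁ A' | ... | β_n A'
  A' → α₁ A' | ... | α_m A' | ε

X → c L becomes X → c L X'
X → X c becomes X' → c X'
Add X' → ε

Productions for other non-terminals are unchanged:
  L → c c
  L → g c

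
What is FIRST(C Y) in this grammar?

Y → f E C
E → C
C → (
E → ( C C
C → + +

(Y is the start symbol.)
{ '(', '+' }

FIRST sets of the non-terminals involved (from the grammar, by fixed-point iteration):
  FIRST(C) = { '(', '+' }

To compute FIRST(C Y), process the symbols left to right:
Symbol C is a non-terminal. Add FIRST(C) \ {ε} = { '(', '+' }
C is not nullable (ε ∉ FIRST(C)), so stop here.
FIRST(C Y) = { '(', '+' }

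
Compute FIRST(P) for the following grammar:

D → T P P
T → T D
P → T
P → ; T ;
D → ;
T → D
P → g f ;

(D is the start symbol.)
To compute FIRST(P), examine every production with P on the left-hand side, reading each right-hand side left to right until a non-nullable symbol is reached.

FIRST sets of the other non-terminals involved (by the same procedure, iterated to a fixed point):
  FIRST(T) = { ';' }

From P → T:
  - T is a non-terminal: add FIRST(T) \ {ε} = { ';' }
    T is not nullable, so stop
From P → ; T ;:
  - ';' is a terminal: add ';' and stop
From P → g f ;:
  - g is a terminal: add 'g' and stop

Collecting: FIRST(P) = { ';', 'g' }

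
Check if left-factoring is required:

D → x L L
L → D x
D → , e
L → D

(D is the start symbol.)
Left-factoring is needed when two productions for the same non-terminal
share a common prefix on the right-hand side.

Productions for D:
  D → x L L
  D → , e
Productions for L:
  L → D x
  L → D

Found common prefix 'D' in productions for L

Answer: Yes, L has productions with common prefix 'D'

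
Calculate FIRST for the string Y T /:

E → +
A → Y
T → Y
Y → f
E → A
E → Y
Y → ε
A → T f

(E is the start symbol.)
FIRST sets of the non-terminals involved (from the grammar, by fixed-point iteration):
  FIRST(Y) = { 'f', ε }
  FIRST(T) = { 'f', ε }

To compute FIRST(Y T /), process the symbols left to right:
Symbol Y is a non-terminal. Add FIRST(Y) \ {ε} = { 'f' }
Y is nullable (ε ∈ FIRST(Y)), continue to the next symbol.
Symbol T is a non-terminal. Add FIRST(T) \ {ε} = { 'f' }
T is nullable (ε ∈ FIRST(T)), continue to the next symbol.
Symbol / is a terminal. Add '/' and stop.
FIRST(Y T /) = { '/', 'f' }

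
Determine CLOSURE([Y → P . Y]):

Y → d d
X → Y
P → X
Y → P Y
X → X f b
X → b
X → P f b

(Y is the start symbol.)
To compute CLOSURE, for each item [A → α.Bβ] where B is a non-terminal, add [B → .γ] for all productions B → γ; repeat for the newly added items until nothing changes.

Start with: [Y → P . Y]
  [Y → P . Y] has the dot before Y: add [Y → . d d], [Y → . P Y]
  [Y → . P Y] has the dot before P: add [P → . X]
  [P → . X] has the dot before X: add [X → . Y], [X → . X f b], [X → . b], [X → . P f b]
No further items can be added.

CLOSURE = { [P → . X], [X → . P f b], [X → . X f b], [X → . Y], [X → . b], [Y → . P Y], [Y → . d d], [Y → P . Y] }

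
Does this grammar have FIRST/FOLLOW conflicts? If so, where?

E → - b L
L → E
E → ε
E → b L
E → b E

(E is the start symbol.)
A FIRST/FOLLOW conflict occurs when a non-terminal N has a nullable alternative N → β (β ⇒* ε) and another alternative N → α with FIRST(α) ∩ FOLLOW(N) ≠ ∅: on such a lookahead the parser cannot decide between expanding α and letting N vanish via β.

Nullable non-terminals: E, L.

E: nullable alternative(s) E → ε; FOLLOW(E) = { $ }
  E → - b L: FIRST \ {ε} = { '-' } — disjoint from FOLLOW(E)
  E → ε: FIRST \ {ε} = { } — this is the only nullable alternative, skip
  E → b L: FIRST \ {ε} = { 'b' } — disjoint from FOLLOW(E)
  E → b E: FIRST \ {ε} = { 'b' } — disjoint from FOLLOW(E)
L has a nullable alternative but only one production, so nothing to check.

No FIRST/FOLLOW conflicts found.

Answer: No FIRST/FOLLOW conflicts.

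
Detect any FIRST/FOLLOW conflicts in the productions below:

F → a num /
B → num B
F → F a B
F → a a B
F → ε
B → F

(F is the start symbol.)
A FIRST/FOLLOW conflict occurs when a non-terminal N has a nullable alternative N → β (β ⇒* ε) and another alternative N → α with FIRST(α) ∩ FOLLOW(N) ≠ ∅: on such a lookahead the parser cannot decide between expanding α and letting N vanish via β.

Nullable non-terminals: B, F.
FIRST sets used below: FIRST(F) = { 'a', ε }

B: nullable alternative(s) B → F; FOLLOW(B) = { $, 'a' }
  B → num B: FIRST \ {ε} = { 'num' } — disjoint from FOLLOW(B)
  B → F: FIRST \ {ε} = { 'a' } — this is the only nullable alternative, skip

F: nullable alternative(s) F → ε; FOLLOW(F) = { $, 'a' }
  F → a num /: FIRST \ {ε} = { 'a' } — overlaps FOLLOW(F) on { 'a' }: CONFLICT
  F → F a B: FIRST \ {ε} = { 'a' } — overlaps FOLLOW(F) on { 'a' }: CONFLICT
  F → a a B: FIRST \ {ε} = { 'a' } — overlaps FOLLOW(F) on { 'a' }: CONFLICT
  F → ε: FIRST \ {ε} = { } — this is the only nullable alternative, skip

So the grammar has 3 FIRST/FOLLOW conflicts (marked CONFLICT above).

Answer: Yes. F → a num '/' with FOLLOW(F) on { 'a' }; F → F a B with FOLLOW(F) on { 'a' }; F → a a B with FOLLOW(F) on { 'a' }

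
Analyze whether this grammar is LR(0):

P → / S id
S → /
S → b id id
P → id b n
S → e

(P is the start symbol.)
A grammar is LR(0) if no state in the canonical LR(0) collection has:
  - both a shift item (dot before a terminal) and a complete item (shift-reduce conflict), or
  - two or more complete items (reduce-reduce conflict; the accept item [P' → P .] counts as a complete item here).

Augment with P' → P and build the canonical LR(0) collection (I0 = CLOSURE({[P' → . P]}), then GOTO on every symbol after a dot until no new states appear). It has 13 states:
  I0: { [P → . / S id], [P → . id b n], [P' → . P] }  — shift
  I1: { [P → / . S id], [S → . /], [S → . b id id], [S → . e] }  — shift
  I2: { [P' → P .] }  — accept
  I3: { [P → id . b n] }  — shift
  I4: { [P → id b . n] }  — shift
  I5: { [P → id b n .] }  — reduce
  I6: { [S → / .] }  — reduce
  I7: { [P → / S . id] }  — shift
  I8: { [S → b . id id] }  — shift
  I9: { [S → e .] }  — reduce
  I10: { [S → b id . id] }  — shift
  I11: { [S → b id id .] }  — reduce
  I12: { [P → / S id .] }  — reduce

Every state is either a pure shift/goto state or contains exactly one complete item and nothing to shift — no conflicts. The grammar is LR(0).

Answer: Yes, the grammar is LR(0)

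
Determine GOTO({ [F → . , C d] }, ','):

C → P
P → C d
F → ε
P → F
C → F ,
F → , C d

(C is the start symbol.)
GOTO(I, ',') = CLOSURE({ [A → αX.β] : [A → α.Xβ] ∈ I, X = ',' })

Items with dot before ',', with the dot advanced:
  [F → . , C d] → [F → , . C d]
Closure of the advanced items:
  [F → , . C d] has the dot before C: add [C → . P], [C → . F ,]
  [C → . P] has the dot before P: add [P → . C d], [P → . F]
  [C → . F ,] has the dot before F: add [F → .], [F → . , C d]

GOTO = { [C → . F ,], [C → . P], [F → , . C d], [F → . , C d], [F → .], [P → . C d], [P → . F] }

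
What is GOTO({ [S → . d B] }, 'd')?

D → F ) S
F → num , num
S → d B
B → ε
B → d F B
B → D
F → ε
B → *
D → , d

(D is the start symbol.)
GOTO(I, 'd') = CLOSURE({ [A → αX.β] : [A → α.Xβ] ∈ I, X = 'd' })

Items with dot before 'd', with the dot advanced:
  [S → . d B] → [S → d . B]
Closure of the advanced items:
  [S → d . B] has the dot before B: add [B → .], [B → . d F B], [B → . D], [B → . *]
  [B → . D] has the dot before D: add [D → . F ) S], [D → . , d]
  [D → . F ) S] has the dot before F: add [F → . num , num], [F → .]

GOTO = { [B → . *], [B → . D], [B → . d F B], [B → .], [D → . , d], [D → . F ) S], [F → . num , num], [F → .], [S → d . B] }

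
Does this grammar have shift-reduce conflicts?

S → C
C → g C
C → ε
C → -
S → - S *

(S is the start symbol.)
Yes — I0: [C → .] vs [C → . -]; I1: [C → .] vs [C → . -]; I4: [C → .] vs [C → . -]

Augment with S' → S and build the canonical LR(0) collection (I0 = CLOSURE({[S' → . S]}), then GOTO on every symbol after a dot until no new states appear). It has 9 states:
  I0: { [C → . -], [C → . g C], [C → .], [S → . - S *], [S → . C], [S' → . S] }  — shift, reduce
  I1: { [C → - .], [C → . -], [C → . g C], [C → .], [S → - . S *], [S → . - S *], [S → . C] }  — shift, 2 reduces
  I2: { [S → C .] }  — reduce
  I3: { [S' → S .] }  — accept
  I4: { [C → . -], [C → . g C], [C → .], [C → g . C] }  — shift, reduce
  I5: { [C → - .] }  — reduce
  I6: { [C → g C .] }  — reduce
  I7: { [S → - S . *] }  — shift
  I8: { [S → - S * .] }  — reduce

I0 contains reduce item [C → .] and shift items [C → . -], [C → . g C], [S → . - S *] — shift-reduce conflict.
I1 contains reduce items [C → .], [C → - .] and shift items [C → . -], [C → . g C], [S → . - S *] — shift-reduce conflict.
I4 contains reduce item [C → .] and shift items [C → . -], [C → . g C] — shift-reduce conflict.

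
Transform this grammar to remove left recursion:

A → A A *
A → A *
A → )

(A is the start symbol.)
A → ) A'
A' → A * A'
A' → * A'
A' → ε

A is directly left-recursive. The standard transformation for
  A → A α₁ | ... | A α_m | β₁ | ... | β_n
is
  A  → β₁ A' | ... | β_n A'
  A' → α₁ A' | ... | α_m A' | ε

A → ) becomes A → ) A'
A → A A * becomes A' → A * A'
A → A * becomes A' → * A'
Add A' → ε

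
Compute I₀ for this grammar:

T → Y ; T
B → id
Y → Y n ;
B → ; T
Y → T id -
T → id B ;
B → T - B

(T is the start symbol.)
{ [T → . Y ; T], [T → . id B ;], [T' → . T], [Y → . T id -], [Y → . Y n ;] }

First, augment the grammar with T' → T
I₀ = CLOSURE({ [T' → . T] }):
  [T' → . T] has the dot before T: add [T → . Y ; T], [T → . id B ;]
  [T → . Y ; T] has the dot before Y: add [Y → . Y n ;], [Y → . T id -]
No further items can be added.

I₀ = { [T → . Y ; T], [T → . id B ;], [T' → . T], [Y → . T id -], [Y → . Y n ;] }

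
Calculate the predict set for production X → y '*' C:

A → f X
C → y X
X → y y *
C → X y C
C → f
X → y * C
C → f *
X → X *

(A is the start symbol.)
{ 'y' }

PREDICT(X → y '*' C) = (FIRST(RHS) \ {ε}) ∪ (FOLLOW(X) if ε ∈ FIRST(RHS), i.e. RHS ⇒* ε)
FIRST(y '*' C) = { 'y' }
ε ∉ FIRST(y '*' C), so FOLLOW(X) is not added.
PREDICT(X → y '*' C) = { 'y' }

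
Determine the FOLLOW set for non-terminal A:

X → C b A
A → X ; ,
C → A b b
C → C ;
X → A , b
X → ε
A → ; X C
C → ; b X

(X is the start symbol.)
In X → C b A: A is at the end, add FOLLOW(X)
In C → A b b: A is followed by b b, add FIRST(b b) \ {ε} = { 'b' }
In X → A , b: A is followed by ',' b, add FIRST(',' b) \ {ε} = { ',' }

The FOLLOW sets referred to above (computed the same way, to a fixed point):
  FOLLOW(X) = { $, ',', ';', 'b' }

Taking the union: FOLLOW(A) = { $, ',', ';', 'b' }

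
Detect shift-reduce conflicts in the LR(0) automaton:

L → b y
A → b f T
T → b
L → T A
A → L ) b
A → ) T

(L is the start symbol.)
A shift-reduce conflict occurs when an LR(0) state has both:
  - a complete (reduce) item [A → α .] (dot at the end), and
  - a shift item [B → β . c γ] (dot before a terminal).

Augment with L' → L and build the canonical LR(0) collection (I0 = CLOSURE({[L' → . L]}), then GOTO on every symbol after a dot until no new states appear). It has 15 states:
  I0: { [L → . T A], [L → . b y], [L' → . L], [T → . b] }  — shift
  I1: { [L' → L .] }  — accept
  I2: { [A → . ) T], [A → . L ) b], [A → . b f T], [L → . T A], [L → . b y], [L → T . A], [T → . b] }  — shift
  I3: { [L → b . y], [T → b .] }  — shift, reduce
  I4: { [L → b y .] }  — reduce
  I5: { [A → ) . T], [T → . b] }  — shift
  I6: { [L → T A .] }  — reduce
  I7: { [A → L . ) b] }  — shift
  I8: { [A → b . f T], [L → b . y], [T → b .] }  — shift, reduce
  I9: { [A → b f . T], [T → . b] }  — shift
  I10: { [A → b f T .] }  — reduce
  I11: { [T → b .] }  — reduce
  I12: { [A → L ) . b] }  — shift
  I13: { [A → L ) b .] }  — reduce
  I14: { [A → ) T .] }  — reduce

I3 contains reduce item [T → b .] and shift item [L → b . y] — shift-reduce conflict.
I8 contains reduce item [T → b .] and shift items [A → b . f T], [L → b . y] — shift-reduce conflict.

Answer: Yes — I3: [T → b .] vs [L → b . y]; I8: [T → b .] vs [A → b . f T]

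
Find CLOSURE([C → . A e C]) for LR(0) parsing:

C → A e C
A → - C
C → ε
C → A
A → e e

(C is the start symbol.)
{ [A → . - C], [A → . e e], [C → . A e C] }

Start with: [C → . A e C]
  [C → . A e C] has the dot before A: add [A → . - C], [A → . e e]
No further items can be added.

CLOSURE = { [A → . - C], [A → . e e], [C → . A e C] }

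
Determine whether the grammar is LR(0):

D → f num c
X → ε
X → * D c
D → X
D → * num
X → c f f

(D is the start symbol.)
Augment with D' → D and build the canonical LR(0) collection (I0 = CLOSURE({[D' → . D]}), then GOTO on every symbol after a dot until no new states appear). It has 13 states:
  I0: { [D → . * num], [D → . X], [D → . f num c], [D' → . D], [X → . * D c], [X → . c f f], [X → .] }  — shift, reduce
  I1: { [D → * . num], [D → . * num], [D → . X], [D → . f num c], [X → * . D c], [X → . * D c], [X → . c f f], [X → .] }  — shift, reduce
  I2: { [D' → D .] }  — accept
  I3: { [D → X .] }  — reduce
  I4: { [X → c . f f] }  — shift
  I5: { [D → f . num c] }  — shift
  I6: { [D → f num . c] }  — shift
  I7: { [D → f num c .] }  — reduce
  I8: { [X → c f . f] }  — shift
  I9: { [X → c f f .] }  — reduce
  I10: { [X → * D . c] }  — shift
  I11: { [D → * num .] }  — reduce
  I12: { [X → * D c .] }  — reduce

Conflict in state I0:
  Shift-reduce conflict between [X → .] and [D → . * num]
So the grammar is NOT LR(0).

Answer: No. Shift-reduce conflict between [X → .] and [D → . * num]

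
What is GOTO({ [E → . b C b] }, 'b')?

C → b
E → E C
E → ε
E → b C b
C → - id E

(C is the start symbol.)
{ [C → . - id E], [C → . b], [E → b . C b] }

GOTO(I, 'b') = CLOSURE({ [A → αX.β] : [A → α.Xβ] ∈ I, X = 'b' })

Items with dot before 'b', with the dot advanced:
  [E → . b C b] → [E → b . C b]
Closure of the advanced items:
  [E → b . C b] has the dot before C: add [C → . b], [C → . - id E]

GOTO = { [C → . - id E], [C → . b], [E → b . C b] }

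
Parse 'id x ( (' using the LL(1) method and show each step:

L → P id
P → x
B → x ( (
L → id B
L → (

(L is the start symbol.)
Stack is shown with the top on the left.

Stack    Input       Action
---------------------------
L $      id x ( ( $  output L → id B
id B $   id x ( ( $  match 'id'
B $      x ( ( $     output B → x ( (
x ( ( $  x ( ( $     match 'x'
( ( $    ( ( $       match '('
( $      ( $         match '('
$        $           accept

The string is accepted.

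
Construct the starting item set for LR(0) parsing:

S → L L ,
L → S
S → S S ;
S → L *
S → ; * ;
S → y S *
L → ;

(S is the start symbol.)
First, augment the grammar with S' → S
I₀ = CLOSURE({ [S' → . S] }):
  [S' → . S] has the dot before S: add [S → . L L ,], [S → . S S ;], [S → . L *], [S → . ; * ;], [S → . y S *]
  [S → . L L ,] has the dot before L: add [L → . S], [L → . ;]
No further items can be added.

I₀ = { [L → . ;], [L → . S], [S → . ; * ;], [S → . L *], [S → . L L ,], [S → . S S ;], [S → . y S *], [S' → . S] }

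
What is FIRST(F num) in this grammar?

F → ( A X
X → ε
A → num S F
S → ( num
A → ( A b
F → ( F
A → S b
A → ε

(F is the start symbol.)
FIRST sets of the non-terminals involved (from the grammar, by fixed-point iteration):
  FIRST(F) = { '(' }

To compute FIRST(F num), process the symbols left to right:
Symbol F is a non-terminal. Add FIRST(F) \ {ε} = { '(' }
F is not nullable (ε ∉ FIRST(F)), so stop here.
FIRST(F num) = { '(' }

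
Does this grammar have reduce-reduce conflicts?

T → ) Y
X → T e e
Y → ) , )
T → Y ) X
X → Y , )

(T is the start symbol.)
Augment with T' → T and build the canonical LR(0) collection (I0 = CLOSURE({[T' → . T]}), then GOTO on every symbol after a dot until no new states appear). It has 16 states:
  I0: { [T → . ) Y], [T → . Y ) X], [T' → . T], [Y → . ) , )] }  — shift
  I1: { [T → ) . Y], [Y → ) . , )], [Y → . ) , )] }  — shift
  I2: { [T' → T .] }  — accept
  I3: { [T → Y . ) X] }  — shift
  I4: { [T → . ) Y], [T → . Y ) X], [T → Y ) . X], [X → . T e e], [X → . Y , )], [Y → . ) , )] }  — shift
  I5: { [X → T . e e] }  — shift
  I6: { [T → Y ) X .] }  — reduce
  I7: { [T → Y . ) X], [X → Y . , )] }  — shift
  I8: { [X → Y , . )] }  — shift
  I9: { [X → Y , ) .] }  — reduce
  I10: { [X → T e . e] }  — shift
  I11: { [X → T e e .] }  — reduce
  I12: { [Y → ) . , )] }  — shift
  I13: { [Y → ) , . )] }  — shift
  I14: { [T → ) Y .] }  — reduce
  I15: { [Y → ) , ) .] }  — reduce

No state contains more than one complete item.

Answer: No reduce-reduce conflicts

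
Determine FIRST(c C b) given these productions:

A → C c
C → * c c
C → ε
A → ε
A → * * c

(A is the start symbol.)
{ 'c' }

To compute FIRST(c C b), process the symbols left to right:
Symbol c is a terminal. Add 'c' and stop.
FIRST(c C b) = { 'c' }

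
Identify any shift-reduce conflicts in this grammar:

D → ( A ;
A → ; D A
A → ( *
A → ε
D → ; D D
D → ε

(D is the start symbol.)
Yes — I0: [D → .] vs [D → . ( A ;]; I1: [A → .] vs [A → . ( *]; I2: [D → .] vs [D → . ( A ;]; I4: [D → .] vs [D → . ( A ;]; I7: [D → .] vs [D → . ( A ;]; I10: [A → .] vs [A → . ( *]

Augment with D' → D and build the canonical LR(0) collection (I0 = CLOSURE({[D' → . D]}), then GOTO on every symbol after a dot until no new states appear). It has 13 states:
  I0: { [D → . ( A ;], [D → . ; D D], [D → .], [D' → . D] }  — shift, reduce
  I1: { [A → . ( *], [A → . ; D A], [A → .], [D → ( . A ;] }  — shift, reduce
  I2: { [D → . ( A ;], [D → . ; D D], [D → .], [D → ; . D D] }  — shift, reduce
  I3: { [D' → D .] }  — accept
  I4: { [D → . ( A ;], [D → . ; D D], [D → .], [D → ; D . D] }  — shift, reduce
  I5: { [D → ; D D .] }  — reduce
  I6: { [A → ( . *] }  — shift
  I7: { [A → ; . D A], [D → . ( A ;], [D → . ; D D], [D → .] }  — shift, reduce
  I8: { [D → ( A . ;] }  — shift
  I9: { [D → ( A ; .] }  — reduce
  I10: { [A → . ( *], [A → . ; D A], [A → .], [A → ; D . A] }  — shift, reduce
  I11: { [A → ; D A .] }  — reduce
  I12: { [A → ( * .] }  — reduce

I0 contains reduce item [D → .] and shift items [D → . ( A ;], [D → . ; D D] — shift-reduce conflict.
I1 contains reduce item [A → .] and shift items [A → . ( *], [A → . ; D A] — shift-reduce conflict.
I2 contains reduce item [D → .] and shift items [D → . ( A ;], [D → . ; D D] — shift-reduce conflict.
I4 contains reduce item [D → .] and shift items [D → . ( A ;], [D → . ; D D] — shift-reduce conflict.
I7 contains reduce item [D → .] and shift items [D → . ( A ;], [D → . ; D D] — shift-reduce conflict.
I10 contains reduce item [A → .] and shift items [A → . ( *], [A → . ; D A] — shift-reduce conflict.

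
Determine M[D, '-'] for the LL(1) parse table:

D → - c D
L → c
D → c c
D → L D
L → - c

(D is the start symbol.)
To find M[D, '-'], we find productions for D where '-' is in the predict set (PREDICT(N → α) = (FIRST(α) \ {ε}) ∪ (FOLLOW(N) if α ⇒* ε)).

Relevant sets:
  FIRST(L) = { '-', 'c' }

D → - c D: PREDICT = { '-' }
  '-' is in predict set, so this production goes in M[D, '-']
D → c c: PREDICT = { 'c' }
D → L D: PREDICT = { '-', 'c' }
  '-' is in predict set, so this production goes in M[D, '-']

M[D, '-'] = D → - c D, D → L D  (a multiply-defined cell — the grammar is not LL(1))

Answer: D → - c D, D → L D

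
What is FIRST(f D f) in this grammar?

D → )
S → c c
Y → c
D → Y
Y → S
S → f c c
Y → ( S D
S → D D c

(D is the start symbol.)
{ 'f' }

To compute FIRST(f D f), process the symbols left to right:
Symbol f is a terminal. Add 'f' and stop.
FIRST(f D f) = { 'f' }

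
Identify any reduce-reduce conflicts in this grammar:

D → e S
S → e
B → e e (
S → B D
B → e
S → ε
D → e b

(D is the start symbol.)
A reduce-reduce conflict occurs when an LR(0) state has two complete items [A → α .] and [B → β .] — both call for a reduction, and with no lookahead the parser cannot choose between them.

Augment with D' → D and build the canonical LR(0) collection (I0 = CLOSURE({[D' → . D]}), then GOTO on every symbol after a dot until no new states appear). It has 10 states:
  I0: { [D → . e S], [D → . e b], [D' → . D] }  — shift
  I1: { [D' → D .] }  — accept
  I2: { [B → . e e (], [B → . e], [D → e . S], [D → e . b], [S → . B D], [S → . e], [S → .] }  — shift, reduce
  I3: { [D → . e S], [D → . e b], [S → B . D] }  — shift
  I4: { [D → e S .] }  — reduce
  I5: { [D → e b .] }  — reduce
  I6: { [B → e . e (], [B → e .], [S → e .] }  — shift, 2 reduces
  I7: { [B → e e . (] }  — shift
  I8: { [B → e e ( .] }  — reduce
  I9: { [S → B D .] }  — reduce

I6 contains complete items [B → e .], [S → e .] — reduce-reduce conflict.

Answer: Yes — I6: [B → e .] vs [S → e .]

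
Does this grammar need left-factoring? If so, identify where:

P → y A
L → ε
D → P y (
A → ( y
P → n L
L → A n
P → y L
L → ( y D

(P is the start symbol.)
Left-factoring is needed when two productions for the same non-terminal
share a common prefix on the right-hand side.

Productions for P:
  P → y A
  P → n L
  P → y L
Productions for L:
  L → ε
  L → A n
  L → ( y D

Found common prefix 'y' in productions for P

Answer: Yes, P has productions with common prefix 'y'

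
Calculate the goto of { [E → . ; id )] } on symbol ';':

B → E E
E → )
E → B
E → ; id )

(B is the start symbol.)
{ [E → ; . id )] }

GOTO(I, ';') = CLOSURE({ [A → αX.β] : [A → α.Xβ] ∈ I, X = ';' })

Items with dot before ';', with the dot advanced:
  [E → . ; id )] → [E → ; . id )]
Closure adds nothing (no advanced item has the dot before a non-terminal).

GOTO = { [E → ; . id )] }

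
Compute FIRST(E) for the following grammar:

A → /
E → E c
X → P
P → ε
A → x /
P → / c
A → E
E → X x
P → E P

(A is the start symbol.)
{ '/', 'x' }

To compute FIRST(E), examine every production with E on the left-hand side, reading each right-hand side left to right until a non-nullable symbol is reached.

FIRST sets of the other non-terminals involved (by the same procedure, iterated to a fixed point):
  FIRST(X) = { '/', 'x', ε }

From E → E c:
  - E is the symbol being defined: contributes nothing new
    E is not nullable, so stop
From E → X x:
  - X is a non-terminal: add FIRST(X) \ {ε} = { '/', 'x' }
    X is nullable, so continue to the next symbol
  - x is a terminal: add 'x' and stop

Collecting: FIRST(E) = { '/', 'x' }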